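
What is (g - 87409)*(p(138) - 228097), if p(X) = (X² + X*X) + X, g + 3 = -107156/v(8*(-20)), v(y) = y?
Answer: 658793699861/40 ≈ 1.6470e+10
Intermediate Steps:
g = 26669/40 (g = -3 - 107156/(8*(-20)) = -3 - 107156/(-160) = -3 - 107156*(-1/160) = -3 + 26789/40 = 26669/40 ≈ 666.72)
p(X) = X + 2*X² (p(X) = (X² + X²) + X = 2*X² + X = X + 2*X²)
(g - 87409)*(p(138) - 228097) = (26669/40 - 87409)*(138*(1 + 2*138) - 228097) = -3469691*(138*(1 + 276) - 228097)/40 = -3469691*(138*277 - 228097)/40 = -3469691*(38226 - 228097)/40 = -3469691/40*(-189871) = 658793699861/40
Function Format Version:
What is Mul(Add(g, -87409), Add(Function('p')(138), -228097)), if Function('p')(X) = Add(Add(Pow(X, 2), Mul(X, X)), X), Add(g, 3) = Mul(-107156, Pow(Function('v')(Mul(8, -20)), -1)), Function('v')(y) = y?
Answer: Rational(658793699861, 40) ≈ 1.6470e+10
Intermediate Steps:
g = Rational(26669, 40) (g = Add(-3, Mul(-107156, Pow(Mul(8, -20), -1))) = Add(-3, Mul(-107156, Pow(-160, -1))) = Add(-3, Mul(-107156, Rational(-1, 160))) = Add(-3, Rational(26789, 40)) = Rational(26669, 40) ≈ 666.72)
Function('p')(X) = Add(X, Mul(2, Pow(X, 2))) (Function('p')(X) = Add(Add(Pow(X, 2), Pow(X, 2)), X) = Add(Mul(2, Pow(X, 2)), X) = Add(X, Mul(2, Pow(X, 2))))
Mul(Add(g, -87409), Add(Function('p')(138), -228097)) = Mul(Add(Rational(26669, 40), -87409), Add(Mul(138, Add(1, Mul(2, 138))), -228097)) = Mul(Rational(-3469691, 40), Add(Mul(138, Add(1, 276)), -228097)) = Mul(Rational(-3469691, 40), Add(Mul(138, 277), -228097)) = Mul(Rational(-3469691, 40), Add(38226, -228097)) = Mul(Rational(-3469691, 40), -189871) = Rational(658793699861, 40)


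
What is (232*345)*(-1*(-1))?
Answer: 80040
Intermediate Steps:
(232*345)*(-1*(-1)) = 80040*1 = 80040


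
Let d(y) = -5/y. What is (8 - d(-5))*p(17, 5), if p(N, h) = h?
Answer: 35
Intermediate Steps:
(8 - d(-5))*p(17, 5) = (8 - (-5)/(-5))*5 = (8 - (-5)*(-1)/5)*5 = (8 - 1*1)*5 = (8 - 1)*5 = 7*5 = 35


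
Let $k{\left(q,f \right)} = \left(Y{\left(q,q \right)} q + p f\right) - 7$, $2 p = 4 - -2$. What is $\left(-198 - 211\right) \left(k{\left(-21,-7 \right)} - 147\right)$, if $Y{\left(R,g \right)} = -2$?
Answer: $54397$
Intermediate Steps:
$p = 3$ ($p = \frac{4 - -2}{2} = \frac{4 + 2}{2} = \frac{1}{2} \cdot 6 = 3$)
$k{\left(q,f \right)} = -7 - 2 q + 3 f$ ($k{\left(q,f \right)} = \left(- 2 q + 3 f\right) - 7 = -7 - 2 q + 3 f$)
$\left(-198 - 211\right) \left(k{\left(-21,-7 \right)} - 147\right) = \left(-198 - 211\right) \left(\left(-7 - -42 + 3 \left(-7\right)\right) - 147\right) = - 409 \left(\left(-7 + 42 - 21\right) - 147\right) = - 409 \left(14 - 147\right) = \left(-409\right) \left(-133\right) = 54397$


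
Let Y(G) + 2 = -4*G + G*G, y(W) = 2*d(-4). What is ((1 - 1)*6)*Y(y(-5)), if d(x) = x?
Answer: 0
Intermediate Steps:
y(W) = -8 (y(W) = 2*(-4) = -8)
Y(G) = -2 + G² - 4*G (Y(G) = -2 + (-4*G + G*G) = -2 + (-4*G + G²) = -2 + (G² - 4*G) = -2 + G² - 4*G)
((1 - 1)*6)*Y(y(-5)) = ((1 - 1)*6)*(-2 + (-8)² - 4*(-8)) = (0*6)*(-2 + 64 + 32) = 0*94 = 0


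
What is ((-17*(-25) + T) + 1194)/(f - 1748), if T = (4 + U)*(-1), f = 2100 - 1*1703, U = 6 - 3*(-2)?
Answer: -229/193 ≈ -1.1865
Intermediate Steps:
U = 12 (U = 6 + 6 = 12)
f = 397 (f = 2100 - 1703 = 397)
T = -16 (T = (4 + 12)*(-1) = 16*(-1) = -16)
((-17*(-25) + T) + 1194)/(f - 1748) = ((-17*(-25) - 16) + 1194)/(397 - 1748) = ((425 - 16) + 1194)/(-1351) = (409 + 1194)*(-1/1351) = 1603*(-1/1351) = -229/193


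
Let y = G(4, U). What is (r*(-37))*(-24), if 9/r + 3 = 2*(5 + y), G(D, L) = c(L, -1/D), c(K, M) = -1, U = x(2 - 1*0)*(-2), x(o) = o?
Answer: 7992/5 ≈ 1598.4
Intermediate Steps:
U = -4 (U = (2 - 1*0)*(-2) = (2 + 0)*(-2) = 2*(-2) = -4)
G(D, L) = -1
y = -1
r = 9/5 (r = 9/(-3 + 2*(5 - 1)) = 9/(-3 + 2*4) = 9/(-3 + 8) = 9/5 ≈ 1.8000)
(r*(-37))*(-24) = ((9/5)*(-37))*(-24) = -333/5*(-24) = 7992/5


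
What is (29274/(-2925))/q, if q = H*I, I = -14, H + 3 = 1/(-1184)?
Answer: -48544/203775 ≈ -0.23822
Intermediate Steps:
H = -3553/1184 (H = -3 + 1/(-1184) = -3 - 1/1184 = -3553/1184 ≈ -3.0008)
q = 24871/592 (q = -3553/1184*(-14) = 24871/592 ≈ 42.012)
(29274/(-2925))/q = (29274/(-2925))/(24871/592) = (29274*(-1/2925))*(592/24871) = -9758/975*592/24871 = -48544/203775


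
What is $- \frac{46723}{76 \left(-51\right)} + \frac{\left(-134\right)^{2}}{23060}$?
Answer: $\frac{286757459}{22345140} \approx 12.833$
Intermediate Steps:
$- \frac{46723}{76 \left(-51\right)} + \frac{\left(-134\right)^{2}}{23060} = - \frac{46723}{-3876} + 17956 \cdot \frac{1}{23060} = \left(-46723\right) \left(- \frac{1}{3876}\right) + \frac{4489}{5765} = \frac{46723}{3876} + \frac{4489}{5765} = \frac{286757459}{22345140}$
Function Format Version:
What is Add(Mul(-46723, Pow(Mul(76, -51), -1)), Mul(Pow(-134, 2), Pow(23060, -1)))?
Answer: Rational(286757459, 22345140) ≈ 12.833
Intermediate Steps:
Add(Mul(-46723, Pow(Mul(76, -51), -1)), Mul(Pow(-134, 2), Pow(23060, -1))) = Add(Mul(-46723, Pow(-3876, -1)), Mul(17956, Rational(1, 23060))) = Add(Mul(-46723, Rational(-1, 3876)), Rational(4489, 5765)) = Add(Rational(46723, 3876), Rational(4489, 5765)) = Rational(286757459, 22345140)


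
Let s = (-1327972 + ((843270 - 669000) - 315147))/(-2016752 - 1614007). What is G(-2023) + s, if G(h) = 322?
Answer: 1170573247/3630759 ≈ 322.40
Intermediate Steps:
s = 1468849/3630759 (s = (-1327972 + (174270 - 315147))/(-3630759) = (-1327972 - 140877)*(-1/3630759) = -1468849*(-1/3630759) = 1468849/3630759 ≈ 0.40456)
G(-2023) + s = 322 + 1468849/3630759 = 1170573247/3630759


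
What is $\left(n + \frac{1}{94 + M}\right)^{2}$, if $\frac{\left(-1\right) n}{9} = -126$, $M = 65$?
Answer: $\frac{32510614249}{25281} \approx 1.286 \cdot 10^{6}$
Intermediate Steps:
$n = 1134$ ($n = \left(-9\right) \left(-126\right) = 1134$)
$\left(n + \frac{1}{94 + M}\right)^{2} = \left(1134 + \frac{1}{94 + 65}\right)^{2} = \left(1134 + \frac{1}{159}\right)^{2} = \left(\frac{180307}{159}\right)^{2} = \frac{32510614249}{25281}$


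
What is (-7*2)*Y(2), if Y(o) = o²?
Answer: -56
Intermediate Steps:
(-7*2)*Y(2) = -7*2*2² = -14*4 = -56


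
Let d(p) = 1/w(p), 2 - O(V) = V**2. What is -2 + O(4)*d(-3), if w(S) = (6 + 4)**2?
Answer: -107/50 ≈ -2.1400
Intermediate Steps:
w(S) = 100 (w(S) = 10**2 = 100)
O(V) = 2 - V**2
d(p) = 1/100
-2 + O(4)*d(-3) = -2 + (2 - 1*4**2)*(1/100) = -2 + (2 - 1*16)*(1/100) = -2 + (2 - 16)*(1/100) = -2 - 14*1/100 = -2 - 7/50 = -107/50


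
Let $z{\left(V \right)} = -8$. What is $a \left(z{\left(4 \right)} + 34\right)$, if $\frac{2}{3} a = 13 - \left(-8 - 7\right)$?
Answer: $1092$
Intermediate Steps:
$a = 42$ ($a = \frac{3 \left(13 - \left(-8 - 7\right)\right)}{2} = \frac{3 \left(13 - -15\right)}{2} = \frac{3 \left(13 + 15\right)}{2} = \frac{3}{2} \cdot 28 = 42$)
$a \left(z{\left(4 \right)} + 34\right) = 42 \left(-8 + 34\right) = 42 \cdot 26 = 1092$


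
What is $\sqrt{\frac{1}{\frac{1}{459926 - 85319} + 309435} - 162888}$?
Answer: $\frac{i \sqrt{2188667241021404589416452086}}{115916517046} \approx 403.59 i$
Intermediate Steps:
$\sqrt{\frac{1}{\frac{1}{459926 - 85319} + 309435} - 162888} = \sqrt{\frac{1}{\frac{1}{374607} + 309435} - 162888} = \sqrt{\frac{1}{\frac{115916517046}{374607}} - 162888} = \sqrt{\frac{374607}{115916517046} - 162888} = \sqrt{- \frac{18881409628214241}{115916517046}} = \frac{i \sqrt{2188667241021404589416452086}}{115916517046}$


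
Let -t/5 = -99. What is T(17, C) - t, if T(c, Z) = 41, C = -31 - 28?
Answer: -454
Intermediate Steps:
C = -59
t = 495 (t = -5*(-99) = 495)
T(17, C) - t = 41 - 1*495 = 41 - 495 = -454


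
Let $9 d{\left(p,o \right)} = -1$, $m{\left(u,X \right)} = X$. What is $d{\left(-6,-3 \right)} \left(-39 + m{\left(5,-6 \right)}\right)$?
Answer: $5$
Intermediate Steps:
$d{\left(p,o \right)} = - \frac{1}{9}$ ($d{\left(p,o \right)} = \frac{1}{9} \left(-1\right) = - \frac{1}{9}$)
$d{\left(-6,-3 \right)} \left(-39 + m{\left(5,-6 \right)}\right) = - \frac{-39 - 6}{9} = \left(- \frac{1}{9}\right) \left(-45\right) = 5$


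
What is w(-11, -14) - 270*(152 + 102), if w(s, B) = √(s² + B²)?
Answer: -68580 + √317 ≈ -68562.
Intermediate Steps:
w(s, B) = √(B² + s²)
w(-11, -14) - 270*(152 + 102) = √((-14)² + (-11)²) - 270*(152 + 102) = √(196 + 121) - 270*254 = √317 - 68580 = -68580 + √317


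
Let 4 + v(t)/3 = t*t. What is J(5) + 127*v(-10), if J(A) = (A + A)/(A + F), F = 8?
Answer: 475498/13 ≈ 36577.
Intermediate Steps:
J(A) = 2*A/(8 + A) (J(A) = (A + A)/(A + 8) = (2*A)/(8 + A) = 2*A/(8 + A))
v(t) = -12 + 3*t² (v(t) = -12 + 3*(t*t) = -12 + 3*t²)
J(5) + 127*v(-10) = 2*5/(8 + 5) + 127*(-12 + 3*(-10)²) = 2*5/13 + 127*(-12 + 3*100) = 2*5*(1/13) + 127*(-12 + 300) = 10/13 + 127*288 = 10/13 + 36576 = 475498/13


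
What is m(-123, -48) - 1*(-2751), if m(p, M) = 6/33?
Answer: 30263/11 ≈ 2751.2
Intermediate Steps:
m(p, M) = 2/11 (m(p, M) = 6*(1/33) = 2/11)
m(-123, -48) - 1*(-2751) = 2/11 - 1*(-2751) = 2/11 + 2751 = 30263/11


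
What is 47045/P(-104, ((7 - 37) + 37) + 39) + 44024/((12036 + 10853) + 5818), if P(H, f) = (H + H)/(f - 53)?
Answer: 9462802697/5971056 ≈ 1584.8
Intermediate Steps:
P(H, f) = 2*H/(-53 + f) (P(H, f) = (2*H)/(-53 + f) = 2*H/(-53 + f))
47045/P(-104, ((7 - 37) + 37) + 39) + 44024/((12036 + 10853) + 5818) = 47045/((2*(-104)/(-53 + (((7 - 37) + 37) + 39)))) + 44024/((12036 + 10853) + 5818) = 47045/((2*(-104)/(-53 + ((-30 + 37) + 39)))) + 44024/(22889 + 5818) = 47045/((2*(-104)/(-53 + (7 + 39)))) + 44024/28707 = 47045/((2*(-104)/(-53 + 46))) + 44024*(1/28707) = 47045/((2*(-104)/(-7))) + 44024/28707 = 47045/((2*(-104)*(-1/7))) + 44024/28707 = 47045/(208/7) + 44024/28707 = 47045*(7/208) + 44024/28707 = 329315/208 + 44024/28707 = 9462802697/5971056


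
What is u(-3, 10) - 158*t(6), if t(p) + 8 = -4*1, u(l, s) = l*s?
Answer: 1866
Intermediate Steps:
t(p) = -12 (t(p) = -8 - 4*1 = -8 - 4 = -12)
u(-3, 10) - 158*t(6) = -3*10 - 158*(-12) = -30 + 1896 = 1866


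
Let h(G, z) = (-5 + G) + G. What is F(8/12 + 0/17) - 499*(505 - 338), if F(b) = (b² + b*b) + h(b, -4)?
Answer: -750022/9 ≈ -83336.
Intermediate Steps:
h(G, z) = -5 + 2*G
F(b) = -5 + 2*b + 2*b² (F(b) = (b² + b*b) + (-5 + 2*b) = (b² + b²) + (-5 + 2*b) = 2*b² + (-5 + 2*b) = -5 + 2*b + 2*b²)
F(8/12 + 0/17) - 499*(505 - 338) = (-5 + 2*(8/12 + 0/17) + 2*(8/12 + 0/17)²) - 499*(505 - 338) = (-5 + 2*(8*(1/12) + 0*(1/17)) + 2*(8*(1/12) + 0*(1/17))²) - 499*167 = (-5 + 2*(⅔ + 0) + 2*(⅔ + 0)²) - 83333 = (-5 + 2*(⅔) + 2*(⅔)²) - 83333 = (-5 + 4/3 + 2*(4/9)) - 83333 = (-5 + 4/3 + 8/9) - 83333 = -25/9 - 83333 = -750022/9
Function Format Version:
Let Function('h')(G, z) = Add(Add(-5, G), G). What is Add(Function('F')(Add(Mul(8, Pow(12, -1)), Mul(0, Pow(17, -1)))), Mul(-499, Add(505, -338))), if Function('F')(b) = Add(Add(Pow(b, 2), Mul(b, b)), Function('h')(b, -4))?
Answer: Rational(-750022, 9) ≈ -83336.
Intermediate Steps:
Function('h')(G, z) = Add(-5, Mul(2, G))
Function('F')(b) = Add(-5, Mul(2, b), Mul(2, Pow(b, 2))) (Function('F')(b) = Add(Add(Pow(b, 2), Mul(b, b)), Add(-5, Mul(2, b))) = Add(Add(Pow(b, 2), Pow(b, 2)), Add(-5, Mul(2, b))) = Add(Mul(2, Pow(b, 2)), Add(-5, Mul(2, b))) = Add(-5, Mul(2, b), Mul(2, Pow(b, 2))))
Add(Function('F')(Add(Mul(8, Pow(12, -1)), Mul(0, Pow(17, -1)))), Mul(-499, Add(505, -338))) = Add(Add(-5, Mul(2, Add(Mul(8, Pow(12, -1)), Mul(0, Pow(17, -1)))), Mul(2, Pow(Add(Mul(8, Pow(12, -1)), Mul(0, Pow(17, -1))), 2))), Mul(-499, Add(505, -338))) = Add(Add(-5, Mul(2, Add(Mul(8, Rational(1, 12)), Mul(0, Rational(1, 17)))), Mul(2, Pow(Add(Mul(8, Rational(1, 12)), Mul(0, Rational(1, 17))), 2))), Mul(-499, 167)) = Add(Add(-5, Mul(2, Add(Rational(2, 3), 0)), Mul(2, Pow(Add(Rational(2, 3), 0), 2))), -83333) = Add(Add(-5, Mul(2, Rational(2, 3)), Mul(2, Pow(Rational(2, 3), 2))), -83333) = Add(Add(-5, Rational(4, 3), Mul(2, Rational(4, 9))), -83333) = Add(Add(-5, Rational(4, 3), Rational(8, 9)), -83333) = Add(Rational(-25, 9), -83333) = Rational(-750022, 9)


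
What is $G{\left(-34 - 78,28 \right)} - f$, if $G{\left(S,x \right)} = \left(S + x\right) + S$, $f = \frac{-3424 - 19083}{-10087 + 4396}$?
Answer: $- \frac{1137943}{5691} \approx -199.95$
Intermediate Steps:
$f = \frac{22507}{5691}$ ($f = - \frac{22507}{-5691} = \left(-22507\right) \left(- \frac{1}{5691}\right) = \frac{22507}{5691} \approx 3.9548$)
$G{\left(S,x \right)} = x + 2 S$
$G{\left(-34 - 78,28 \right)} - f = \left(28 + 2 \left(-34 - 78\right)\right) - \frac{22507}{5691} = \left(28 + 2 \left(-112\right)\right) - \frac{22507}{5691} = \left(28 - 224\right) - \frac{22507}{5691} = -196 - \frac{22507}{5691} = - \frac{1137943}{5691}$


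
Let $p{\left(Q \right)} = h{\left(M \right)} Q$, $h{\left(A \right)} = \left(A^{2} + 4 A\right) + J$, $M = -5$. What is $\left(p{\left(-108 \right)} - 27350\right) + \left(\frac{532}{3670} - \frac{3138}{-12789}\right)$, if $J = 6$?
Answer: $- \frac{223238448122}{7822605} \approx -28538.0$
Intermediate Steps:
$h{\left(A \right)} = 6 + A^{2} + 4 A$ ($h{\left(A \right)} = \left(A^{2} + 4 A\right) + 6 = 6 + A^{2} + 4 A$)
$p{\left(Q \right)} = 11 Q$ ($p{\left(Q \right)} = \left(6 + \left(-5\right)^{2} + 4 \left(-5\right)\right) Q = \left(6 + 25 - 20\right) Q = 11 Q$)
$\left(p{\left(-108 \right)} - 27350\right) + \left(\frac{532}{3670} - \frac{3138}{-12789}\right) = \left(11 \left(-108\right) - 27350\right) + \left(\frac{532}{3670} - \frac{3138}{-12789}\right) = \left(-1188 - 27350\right) + \left(532 \cdot \frac{1}{3670} - - \frac{1046}{4263}\right) = -28538 + \left(\frac{266}{1835} + \frac{1046}{4263}\right) = -28538 + \frac{3053368}{7822605} = - \frac{223238448122}{7822605}$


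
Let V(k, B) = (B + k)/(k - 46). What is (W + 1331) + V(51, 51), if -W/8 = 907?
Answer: -29523/5 ≈ -5904.6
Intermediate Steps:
V(k, B) = (B + k)/(-46 + k)
W = -7256 (W = -8*907 = -7256)
(W + 1331) + V(51, 51) = (-7256 + 1331) + (51 + 51)/(-46 + 51) = -5925 + 102/5 = -29523/5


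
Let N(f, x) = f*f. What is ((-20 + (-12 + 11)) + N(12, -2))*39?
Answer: 4797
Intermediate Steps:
N(f, x) = f²
((-20 + (-12 + 11)) + N(12, -2))*39 = ((-20 + (-12 + 11)) + 12²)*39 = ((-20 - 1) + 144)*39 = (-21 + 144)*39 = 123*39 = 4797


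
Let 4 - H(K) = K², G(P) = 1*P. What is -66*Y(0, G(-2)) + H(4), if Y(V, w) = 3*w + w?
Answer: 516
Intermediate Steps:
G(P) = P
H(K) = 4 - K²
Y(V, w) = 4*w
-66*Y(0, G(-2)) + H(4) = -264*(-2) + (4 - 1*4²) = -66*(-8) + (4 - 1*16) = 528 + (4 - 16) = 528 - 12 = 516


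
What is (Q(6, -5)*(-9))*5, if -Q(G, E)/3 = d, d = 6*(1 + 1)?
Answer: 1620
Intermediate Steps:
d = 12 (d = 6*2 = 12)
Q(G, E) = -36 (Q(G, E) = -3*12 = -36)
(Q(6, -5)*(-9))*5 = -36*(-9)*5 = 324*5 = 1620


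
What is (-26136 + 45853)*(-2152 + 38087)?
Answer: 708530395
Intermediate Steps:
(-26136 + 45853)*(-2152 + 38087) = 19717*35935 = 708530395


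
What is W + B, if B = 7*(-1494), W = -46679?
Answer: -57137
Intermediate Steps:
B = -10458
W + B = -46679 - 10458 = -57137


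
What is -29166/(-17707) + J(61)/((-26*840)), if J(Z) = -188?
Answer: 160078589/96680220 ≈ 1.6558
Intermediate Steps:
-29166/(-17707) + J(61)/((-26*840)) = -29166/(-17707) - 188/((-26*840)) = -29166*(-1/17707) - 188/(-21840) = 29166/17707 - 188*(-1/21840) = 29166/17707 + 47/5460 = 160078589/96680220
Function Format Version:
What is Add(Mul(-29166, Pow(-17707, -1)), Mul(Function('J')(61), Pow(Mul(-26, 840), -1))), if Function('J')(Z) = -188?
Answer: Rational(160078589, 96680220) ≈ 1.6558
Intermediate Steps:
Add(Mul(-29166, Pow(-17707, -1)), Mul(Function('J')(61), Pow(Mul(-26, 840), -1))) = Add(Mul(-29166, Pow(-17707, -1)), Mul(-188, Pow(Mul(-26, 840), -1))) = Add(Mul(-29166, Rational(-1, 17707)), Mul(-188, Pow(-21840, -1))) = Add(Rational(29166, 17707), Mul(-188, Rational(-1, 21840))) = Add(Rational(29166, 17707), Rational(47, 5460)) = Rational(160078589, 96680220)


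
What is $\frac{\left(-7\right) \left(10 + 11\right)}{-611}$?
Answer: $\frac{147}{611} \approx 0.24059$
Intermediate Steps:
$\frac{\left(-7\right) \left(10 + 11\right)}{-611} = \left(-7\right) 21 \left(- \frac{1}{611}\right) = \left(-147\right) \left(- \frac{1}{611}\right) = \frac{147}{611}$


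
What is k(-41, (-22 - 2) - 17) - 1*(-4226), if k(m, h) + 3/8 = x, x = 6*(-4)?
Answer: 33613/8 ≈ 4201.6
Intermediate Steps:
x = -24
k(m, h) = -195/8 (k(m, h) = -3/8 - 24 = -195/8)
k(-41, (-22 - 2) - 17) - 1*(-4226) = -195/8 - 1*(-4226) = -195/8 + 4226 = 33613/8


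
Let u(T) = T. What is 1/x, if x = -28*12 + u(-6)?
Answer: -1/342 ≈ -0.0029240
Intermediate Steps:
x = -342 (x = -28*12 - 6 = -336 - 6 = -342)
1/x = 1/(-342) = -1/342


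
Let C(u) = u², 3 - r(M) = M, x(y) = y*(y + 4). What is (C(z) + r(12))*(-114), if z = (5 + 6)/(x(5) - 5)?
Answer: 813903/800 ≈ 1017.4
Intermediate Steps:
x(y) = y*(4 + y)
r(M) = 3 - M
z = 11/40 (z = (5 + 6)/(5*(4 + 5) - 5) = 11/(5*9 - 5) = 11/(45 - 5) = 11/40 ≈ 0.27500)
(C(z) + r(12))*(-114) = ((11/40)² + (3 - 1*12))*(-114) = (121/1600 + (3 - 12))*(-114) = (121/1600 - 9)*(-114) = -14279/1600*(-114) = 813903/800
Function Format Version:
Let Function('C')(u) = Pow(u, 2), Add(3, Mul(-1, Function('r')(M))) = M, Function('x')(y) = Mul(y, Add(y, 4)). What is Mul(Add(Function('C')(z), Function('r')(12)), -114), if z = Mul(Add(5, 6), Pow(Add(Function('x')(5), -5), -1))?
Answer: Rational(813903, 800) ≈ 1017.4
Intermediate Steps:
Function('x')(y) = Mul(y, Add(4, y))
Function('r')(M) = Add(3, Mul(-1, M))
z = Rational(11, 40) (z = Mul(Add(5, 6), Pow(Add(Mul(5, Add(4, 5)), -5), -1)) = Mul(11, Pow(Add(Mul(5, 9), -5), -1)) = Mul(11, Pow(Add(45, -5), -1)) = Mul(11, Pow(40, -1)) = Mul(11, Rational(1, 40)) = Rational(11, 40) ≈ 0.27500)
Mul(Add(Function('C')(z), Function('r')(12)), -114) = Mul(Add(Pow(Rational(11, 40), 2), Add(3, Mul(-1, 12))), -114) = Mul(Add(Rational(121, 1600), Add(3, -12)), -114) = Mul(Add(Rational(121, 1600), -9), -114) = Mul(Rational(-14279, 1600), -114) = Rational(813903, 800)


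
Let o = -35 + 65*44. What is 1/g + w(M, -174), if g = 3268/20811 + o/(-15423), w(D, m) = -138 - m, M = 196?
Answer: -2108273/932079 ≈ -2.2619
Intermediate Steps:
o = 2825 (o = -35 + 2860 = 2825)
g = -932079/35663117 (g = 3268/20811 + 2825/(-15423) = 3268*(1/20811) + 2825*(-1/15423) = 3268/20811 - 2825/15423 = -932079/35663117 ≈ -0.026136)
1/g + w(M, -174) = 1/(-932079/35663117) + (-138 - 1*(-174)) = -35663117/932079 + (-138 + 174) = -35663117/932079 + 36 = -2108273/932079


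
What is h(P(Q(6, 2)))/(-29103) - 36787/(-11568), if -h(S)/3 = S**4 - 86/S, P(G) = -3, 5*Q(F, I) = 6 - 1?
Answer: 358139311/112221168 ≈ 3.1914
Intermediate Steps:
Q(F, I) = 1 (Q(F, I) = (6 - 1)/5 = (1/5)*5 = 1)
h(S) = -3*S**4 + 258/S (h(S) = -3*(S**4 - 86/S) = -3*S**4 + 258/S)
h(P(Q(6, 2)))/(-29103) - 36787/(-11568) = (3*(86 - 1*(-3)**5)/(-3))/(-29103) - 36787/(-11568) = (3*(-1/3)*(86 - 1*(-243)))*(-1/29103) - 36787*(-1/11568) = (3*(-1/3)*(86 + 243))*(-1/29103) + 36787/11568 = (3*(-1/3)*329)*(-1/29103) + 36787/11568 = -329*(-1/29103) + 36787/11568 = 329/29103 + 36787/11568 = 358139311/112221168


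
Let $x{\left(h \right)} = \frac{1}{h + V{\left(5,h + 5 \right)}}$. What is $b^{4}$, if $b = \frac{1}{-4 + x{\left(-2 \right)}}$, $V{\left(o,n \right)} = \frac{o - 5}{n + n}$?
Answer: $\frac{16}{6561} \approx 0.0024387$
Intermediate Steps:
$V{\left(o,n \right)} = \frac{-5 + o}{2 n}$
$x{\left(h \right)} = \frac{1}{h}$ ($x{\left(h \right)} = \frac{1}{h + \frac{-5 + 5}{2 \left(h + 5\right)}} = \frac{1}{h + \frac{1}{2} \frac{1}{5 + h} 0} = \frac{1}{h + 0} = \frac{1}{h}$)
$b = - \frac{2}{9}$ ($b = \frac{1}{-4 + \frac{1}{-2}} = \frac{1}{-4 - \frac{1}{2}} = \frac{1}{- \frac{9}{2}} = - \frac{2}{9} \approx -0.22222$)
$b^{4} = \left(- \frac{2}{9}\right)^{4} = \frac{16}{6561}$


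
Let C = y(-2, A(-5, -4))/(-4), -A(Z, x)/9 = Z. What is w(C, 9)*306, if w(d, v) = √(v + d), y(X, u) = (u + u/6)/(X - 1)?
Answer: 153*√214/2 ≈ 1119.1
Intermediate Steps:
A(Z, x) = -9*Z
y(X, u) = 7*u/(6*(-1 + X)) (y(X, u) = (u + u*(⅙))/(-1 + X) = (u + u/6)/(-1 + X) = (7*u/6)/(-1 + X) = 7*u/(6*(-1 + X)))
C = 35/8 (C = (7*(-9*(-5))/(6*(-1 - 2)))/(-4) = ((7/6)*45/(-3))*(-¼) = ((7/6)*45*(-⅓))*(-¼) = -35/2*(-¼) = 35/8 ≈ 4.3750)
w(d, v) = √(d + v)
w(C, 9)*306 = √(35/8 + 9)*306 = √(107/8)*306 = (√214/4)*306 = 153*√214/2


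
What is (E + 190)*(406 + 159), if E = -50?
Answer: 79100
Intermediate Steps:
(E + 190)*(406 + 159) = (-50 + 190)*(406 + 159) = 140*565 = 79100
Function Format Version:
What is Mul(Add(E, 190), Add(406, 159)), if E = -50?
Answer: 79100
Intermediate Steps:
Mul(Add(E, 190), Add(406, 159)) = Mul(Add(-50, 190), Add(406, 159)) = Mul(140, 565) = 79100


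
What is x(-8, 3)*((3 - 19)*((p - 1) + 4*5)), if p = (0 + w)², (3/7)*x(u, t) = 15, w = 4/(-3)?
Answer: -104720/9 ≈ -11636.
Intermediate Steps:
w = -4/3 (w = 4*(-⅓) = -4/3 ≈ -1.3333)
x(u, t) = 35 (x(u, t) = (7/3)*15 = 35)
p = 16/9 (p = (0 - 4/3)² = (-4/3)² = 16/9 ≈ 1.7778)
x(-8, 3)*((3 - 19)*((p - 1) + 4*5)) = 35*((3 - 19)*((16/9 - 1) + 4*5)) = 35*(-16*(7/9 + 20)) = 35*(-16*187/9) = 35*(-2992/9) = -104720/9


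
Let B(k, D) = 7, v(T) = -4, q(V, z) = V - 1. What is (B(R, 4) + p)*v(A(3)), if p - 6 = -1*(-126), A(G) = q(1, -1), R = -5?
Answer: -556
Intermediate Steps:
q(V, z) = -1 + V
A(G) = 0 (A(G) = -1 + 1 = 0)
p = 132 (p = 6 - 1*(-126) = 6 + 126 = 132)
(B(R, 4) + p)*v(A(3)) = (7 + 132)*(-4) = 139*(-4) = -556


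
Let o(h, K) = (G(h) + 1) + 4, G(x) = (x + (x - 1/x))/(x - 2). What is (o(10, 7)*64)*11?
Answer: 26356/5 ≈ 5271.2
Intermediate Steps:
G(x) = (-1/x + 2*x)/(-2 + x)
o(h, K) = 5 + (-1 + 2*h²)/(h*(-2 + h)) (o(h, K) = ((-1 + 2*h²)/(h*(-2 + h)) + 1) + 4 = (1 + (-1 + 2*h²)/(h*(-2 + h))) + 4 = 5 + (-1 + 2*h²)/(h*(-2 + h)))
(o(10, 7)*64)*11 = (((-1 - 10*10 + 7*10²)/(10*(-2 + 10)))*64)*11 = (((⅒)*(-1 - 100 + 7*100)/8)*64)*11 = (((⅒)*(⅛)*(-1 - 100 + 700))*64)*11 = (((⅒)*(⅛)*599)*64)*11 = ((599/80)*64)*11 = (2396/5)*11 = 26356/5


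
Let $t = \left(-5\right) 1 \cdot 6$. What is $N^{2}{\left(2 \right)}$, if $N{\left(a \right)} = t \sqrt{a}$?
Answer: $1800$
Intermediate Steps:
$t = -30$ ($t = \left(-5\right) 6 = -30$)
$N{\left(a \right)} = - 30 \sqrt{a}$
$N^{2}{\left(2 \right)} = \left(- 30 \sqrt{2}\right)^{2} = 1800$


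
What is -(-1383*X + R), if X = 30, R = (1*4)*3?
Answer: 41478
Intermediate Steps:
R = 12 (R = 4*3 = 12)
-(-1383*X + R) = -(-1383*30 + 12) = -(-41490 + 12) = -1*(-41478) = 41478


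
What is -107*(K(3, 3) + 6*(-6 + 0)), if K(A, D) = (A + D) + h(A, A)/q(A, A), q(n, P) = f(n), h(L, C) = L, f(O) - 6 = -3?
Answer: 3103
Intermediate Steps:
f(O) = 3 (f(O) = 6 - 3 = 3)
q(n, P) = 3
K(A, D) = D + 4*A/3 (K(A, D) = (A + D) + A/3 = D + 4*A/3)
-107*(K(3, 3) + 6*(-6 + 0)) = -107*((3 + (4/3)*3) + 6*(-6 + 0)) = -107*((3 + 4) + 6*(-6)) = -107*(7 - 36) = -107*(-29) = 3103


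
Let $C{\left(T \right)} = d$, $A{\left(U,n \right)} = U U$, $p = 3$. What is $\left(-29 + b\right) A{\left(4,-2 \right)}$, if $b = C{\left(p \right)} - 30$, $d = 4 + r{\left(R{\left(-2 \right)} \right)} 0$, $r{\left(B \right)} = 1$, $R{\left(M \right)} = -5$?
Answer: $-880$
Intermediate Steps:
$A{\left(U,n \right)} = U^{2}$
$d = 4$ ($d = 4 + 1 \cdot 0 = 4 + 0 = 4$)
$C{\left(T \right)} = 4$
$b = -26$ ($b = 4 - 30 = -26$)
$\left(-29 + b\right) A{\left(4,-2 \right)} = \left(-29 - 26\right) 4^{2} = \left(-55\right) 16 = -880$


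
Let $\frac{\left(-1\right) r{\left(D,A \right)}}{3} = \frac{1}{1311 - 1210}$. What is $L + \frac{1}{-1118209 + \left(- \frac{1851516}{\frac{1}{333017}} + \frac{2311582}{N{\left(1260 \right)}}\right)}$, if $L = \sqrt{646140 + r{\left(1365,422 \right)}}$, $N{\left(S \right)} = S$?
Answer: $- \frac{90}{55492867813177} + \frac{\sqrt{6591273837}}{101} \approx 803.83$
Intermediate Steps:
$r{\left(D,A \right)} = - \frac{3}{101}$ ($r{\left(D,A \right)} = - \frac{3}{1311 - 1210} = - \frac{3}{101}$)
$L = \frac{\sqrt{6591273837}}{101}$ ($L = \sqrt{646140 - \frac{3}{101}} = \sqrt{\frac{65260137}{101}} = \frac{\sqrt{6591273837}}{101} \approx 803.83$)
$L + \frac{1}{-1118209 + \left(- \frac{1851516}{\frac{1}{333017}} + \frac{2311582}{N{\left(1260 \right)}}\right)} = \frac{\sqrt{6591273837}}{101} + \frac{1}{-1118209 + \left(- \frac{1851516}{\frac{1}{333017}} + \frac{2311582}{1260}\right)} = \frac{\sqrt{6591273837}}{101} + \frac{1}{-1118209 + \left(- 1851516 \frac{1}{\frac{1}{333017}} + 2311582 \cdot \frac{1}{1260}\right)} = \frac{\sqrt{6591273837}}{101} + \frac{1}{-1118209 + \left(\left(-1851516\right) 333017 + \frac{165113}{90}\right)} = \frac{\sqrt{6591273837}}{101} + \frac{1}{-1118209 + \left(-616586303772 + \frac{165113}{90}\right)} = \frac{\sqrt{6591273837}}{101} + \frac{1}{-1118209 - \frac{55492767174367}{90}} = \frac{\sqrt{6591273837}}{101} + \frac{1}{- \frac{55492867813177}{90}} = \frac{\sqrt{6591273837}}{101} - \frac{90}{55492867813177} = - \frac{90}{55492867813177} + \frac{\sqrt{6591273837}}{101}$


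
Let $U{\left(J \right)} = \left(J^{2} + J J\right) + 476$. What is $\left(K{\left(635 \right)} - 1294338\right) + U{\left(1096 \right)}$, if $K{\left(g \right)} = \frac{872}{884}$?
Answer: $\frac{244994188}{221} \approx 1.1086 \cdot 10^{6}$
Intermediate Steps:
$U{\left(J \right)} = 476 + 2 J^{2}$ ($U{\left(J \right)} = \left(J^{2} + J^{2}\right) + 476 = 2 J^{2} + 476 = 476 + 2 J^{2}$)
$K{\left(g \right)} = \frac{218}{221}$ ($K{\left(g \right)} = 872 \cdot \frac{1}{884} = \frac{218}{221}$)
$\left(K{\left(635 \right)} - 1294338\right) + U{\left(1096 \right)} = \left(\frac{218}{221} - 1294338\right) + \left(476 + 2 \cdot 1096^{2}\right) = - \frac{286048480}{221} + \left(476 + 2 \cdot 1201216\right) = - \frac{286048480}{221} + \left(476 + 2402432\right) = - \frac{286048480}{221} + 2402908 = \frac{244994188}{221}$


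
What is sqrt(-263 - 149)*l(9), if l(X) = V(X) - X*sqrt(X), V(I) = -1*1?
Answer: -56*I*sqrt(103) ≈ -568.34*I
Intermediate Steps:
V(I) = -1
l(X) = -1 - X**(3/2) (l(X) = -1 - X*sqrt(X) = -1 - X**(3/2))
sqrt(-263 - 149)*l(9) = sqrt(-263 - 149)*(-1 - 9**(3/2)) = sqrt(-412)*(-1 - 1*27) = (2*I*sqrt(103))*(-1 - 27) = (2*I*sqrt(103))*(-28) = -56*I*sqrt(103)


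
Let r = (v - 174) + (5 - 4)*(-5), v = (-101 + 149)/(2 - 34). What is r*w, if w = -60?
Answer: 10830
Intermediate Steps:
v = -3/2 (v = 48/(-32) = 48*(-1/32) = -3/2 ≈ -1.5000)
r = -361/2 (r = (-3/2 - 174) + (5 - 4)*(-5) = -351/2 + 1*(-5) = -351/2 - 5 = -361/2 ≈ -180.50)
r*w = -361/2*(-60) = 10830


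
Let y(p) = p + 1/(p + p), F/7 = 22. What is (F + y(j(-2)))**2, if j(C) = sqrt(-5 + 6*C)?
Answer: 1611599/68 + 5082*I*sqrt(17)/17 ≈ 23700.0 + 1232.6*I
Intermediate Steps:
F = 154 (F = 7*22 = 154)
y(p) = p + 1/(2*p)
(F + y(j(-2)))**2 = (154 + (sqrt(-5 + 6*(-2)) + 1/(2*(sqrt(-5 + 6*(-2))))))**2 = (154 + (sqrt(-5 - 12) + 1/(2*(sqrt(-5 - 12)))))**2 = (154 + (sqrt(-17) + 1/(2*(sqrt(-17)))))**2 = (154 + (I*sqrt(17) + 1/(2*((I*sqrt(17))))))**2 = (154 + (I*sqrt(17) + (-I*sqrt(17)/17)/2))**2 = (154 + (I*sqrt(17) - I*sqrt(17)/34))**2 = (154 + 33*I*sqrt(17)/34)**2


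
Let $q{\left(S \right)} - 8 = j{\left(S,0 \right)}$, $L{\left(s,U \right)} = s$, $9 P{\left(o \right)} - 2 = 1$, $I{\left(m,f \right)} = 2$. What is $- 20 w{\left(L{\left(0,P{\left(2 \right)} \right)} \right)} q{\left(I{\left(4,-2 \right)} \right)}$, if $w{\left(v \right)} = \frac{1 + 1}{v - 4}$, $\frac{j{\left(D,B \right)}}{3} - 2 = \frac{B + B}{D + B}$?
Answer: $140$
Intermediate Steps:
$j{\left(D,B \right)} = 6 + \frac{6 B}{B + D}$ ($j{\left(D,B \right)} = 6 + 3 \frac{B + B}{D + B} = 6 + 3 \frac{2 B}{B + D} = 6 + \frac{6 B}{B + D}$)
$P{\left(o \right)} = \frac{1}{3}$ ($P{\left(o \right)} = \frac{2}{9} + \frac{1}{9} \cdot 1 = \frac{2}{9} + \frac{1}{9} = \frac{1}{3}$)
$q{\left(S \right)} = 14$ ($q{\left(S \right)} = 8 + \frac{6 \left(S + 2 \cdot 0\right)}{0 + S} = 8 + \frac{6 \left(S + 0\right)}{S} = 8 + \frac{6 S}{S} = 8 + 6 = 14$)
$w{\left(v \right)} = \frac{2}{-4 + v}$
$- 20 w{\left(L{\left(0,P{\left(2 \right)} \right)} \right)} q{\left(I{\left(4,-2 \right)} \right)} = - 20 \frac{2}{-4 + 0} \cdot 14 = - 20 \frac{2}{-4} \cdot 14 = - 20 \cdot 2 \left(- \frac{1}{4}\right) 14 = \left(-20\right) \left(- \frac{1}{2}\right) 14 = 10 \cdot 14 = 140$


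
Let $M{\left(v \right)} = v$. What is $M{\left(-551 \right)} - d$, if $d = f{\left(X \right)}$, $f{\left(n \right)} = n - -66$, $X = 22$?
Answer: $-639$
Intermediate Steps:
$f{\left(n \right)} = 66 + n$ ($f{\left(n \right)} = n + 66 = 66 + n$)
$d = 88$ ($d = 66 + 22 = 88$)
$M{\left(-551 \right)} - d = -551 - 88 = -639$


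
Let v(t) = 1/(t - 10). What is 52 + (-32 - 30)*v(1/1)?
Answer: 530/9 ≈ 58.889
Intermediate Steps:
v(t) = 1/(-10 + t)
52 + (-32 - 30)*v(1/1) = 52 + (-32 - 30)/(-10 + 1/1) = 52 - 62/(-10 + 1) = 52 - 62/(-9) = 52 - 62*(-⅑) = 52 + 62/9 = 530/9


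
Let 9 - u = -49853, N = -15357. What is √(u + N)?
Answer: √34505 ≈ 185.76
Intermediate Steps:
u = 49862 (u = 9 - 1*(-49853) = 9 + 49853 = 49862)
√(u + N) = √(49862 - 15357) = √34505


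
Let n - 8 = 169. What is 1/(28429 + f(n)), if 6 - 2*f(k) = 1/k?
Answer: 354/10064927 ≈ 3.5172e-5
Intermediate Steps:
n = 177 (n = 8 + 169 = 177)
f(k) = 3 - 1/(2*k)
1/(28429 + f(n)) = 1/(28429 + (3 - ½/177)) = 1/(28429 + (3 - ½*1/177)) = 1/(28429 + (3 - 1/354)) = 1/(28429 + 1061/354) = 1/(10064927/354) = 354/10064927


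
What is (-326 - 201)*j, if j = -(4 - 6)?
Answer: -1054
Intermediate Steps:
j = 2 (j = -1*(-2) = 2)
(-326 - 201)*j = (-326 - 201)*2 = -527*2 = -1054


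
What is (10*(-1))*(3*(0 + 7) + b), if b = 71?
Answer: -920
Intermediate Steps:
(10*(-1))*(3*(0 + 7) + b) = (10*(-1))*(3*(0 + 7) + 71) = -10*(3*7 + 71) = -10*(21 + 71) = -10*92 = -920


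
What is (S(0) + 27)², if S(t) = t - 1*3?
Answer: 576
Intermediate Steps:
S(t) = -3 + t (S(t) = t - 3 = -3 + t)
(S(0) + 27)² = ((-3 + 0) + 27)² = (-3 + 27)² = 24² = 576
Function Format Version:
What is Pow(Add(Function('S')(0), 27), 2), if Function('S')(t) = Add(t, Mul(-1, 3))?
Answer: 576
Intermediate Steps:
Function('S')(t) = Add(-3, t) (Function('S')(t) = Add(t, -3) = Add(-3, t))
Pow(Add(Function('S')(0), 27), 2) = Pow(Add(Add(-3, 0), 27), 2) = Pow(Add(-3, 27), 2) = Pow(24, 2) = 576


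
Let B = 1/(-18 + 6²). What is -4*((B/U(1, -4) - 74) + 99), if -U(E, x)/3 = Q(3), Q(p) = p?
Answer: -8098/81 ≈ -99.975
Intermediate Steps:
U(E, x) = -9 (U(E, x) = -3*3 = -9)
B = 1/18 (B = 1/(-18 + 36) = 1/18 ≈ 0.055556)
-4*((B/U(1, -4) - 74) + 99) = -4*(((1/18)/(-9) - 74) + 99) = -4*(((1/18)*(-⅑) - 74) + 99) = -4*((-1/162 - 74) + 99) = -4*(-11989/162 + 99) = -4*4049/162 = -8098/81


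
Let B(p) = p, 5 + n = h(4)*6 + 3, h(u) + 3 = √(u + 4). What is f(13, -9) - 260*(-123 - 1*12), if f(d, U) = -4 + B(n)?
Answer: 35076 + 12*√2 ≈ 35093.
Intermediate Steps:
h(u) = -3 + √(4 + u) (h(u) = -3 + √(u + 4) = -3 + √(4 + u))
n = -20 + 12*√2 (n = -5 + ((-3 + √(4 + 4))*6 + 3) = -5 + ((-3 + √8)*6 + 3) = -5 + ((-3 + 2*√2)*6 + 3) = -5 + ((-18 + 12*√2) + 3) = -5 + (-15 + 12*√2) = -20 + 12*√2 ≈ -3.0294)
f(d, U) = -24 + 12*√2 (f(d, U) = -4 + (-20 + 12*√2) = -24 + 12*√2)
f(13, -9) - 260*(-123 - 1*12) = (-24 + 12*√2) - 260*(-123 - 1*12) = (-24 + 12*√2) - 260*(-123 - 12) = (-24 + 12*√2) - 260*(-135) = (-24 + 12*√2) + 35100 = 35076 + 12*√2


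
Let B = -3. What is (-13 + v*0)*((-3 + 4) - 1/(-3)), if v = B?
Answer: -52/3 ≈ -17.333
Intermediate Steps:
v = -3
(-13 + v*0)*((-3 + 4) - 1/(-3)) = (-13 - 3*0)*((-3 + 4) - 1/(-3)) = (-13 + 0)*(1 - 1*(-⅓)) = -13*(1 + ⅓) = -13*4/3 = -52/3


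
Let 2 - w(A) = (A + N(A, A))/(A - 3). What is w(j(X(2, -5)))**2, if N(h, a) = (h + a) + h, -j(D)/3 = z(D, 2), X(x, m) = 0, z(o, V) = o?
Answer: 4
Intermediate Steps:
j(D) = -3*D
N(h, a) = a + 2*h (N(h, a) = (a + h) + h = a + 2*h)
w(A) = 2 - 4*A/(-3 + A) (w(A) = 2 - (A + (A + 2*A))/(A - 3) = 2 - (A + 3*A)/(-3 + A) = 2 - 4*A/(-3 + A))
w(j(X(2, -5)))**2 = (2*(-3 - (-3)*0)/(-3 - 3*0))**2 = (2*(-3 - 1*0)/(-3 + 0))**2 = (2*(-3 + 0)/(-3))**2 = (2*(-1/3)*(-3))**2 = 2**2 = 4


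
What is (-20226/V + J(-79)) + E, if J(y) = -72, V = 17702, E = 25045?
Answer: 221025910/8851 ≈ 24972.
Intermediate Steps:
(-20226/V + J(-79)) + E = (-20226/17702 - 72) + 25045 = (-20226*1/17702 - 72) + 25045 = (-10113/8851 - 72) + 25045 = -647385/8851 + 25045 = 221025910/8851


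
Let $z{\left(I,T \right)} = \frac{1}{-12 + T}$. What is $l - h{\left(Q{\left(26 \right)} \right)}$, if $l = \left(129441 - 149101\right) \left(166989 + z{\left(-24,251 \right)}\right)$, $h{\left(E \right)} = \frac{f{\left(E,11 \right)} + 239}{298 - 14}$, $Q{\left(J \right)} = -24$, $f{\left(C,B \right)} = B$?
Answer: $- \frac{111418583749715}{33938} \approx -3.283 \cdot 10^{9}$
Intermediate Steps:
$h{\left(E \right)} = \frac{125}{142}$ ($h{\left(E \right)} = \frac{11 + 239}{298 - 14} = \frac{250}{284} = 250 \cdot \frac{1}{284} = \frac{125}{142}$)
$l = - \frac{784637913520}{239}$ ($l = \left(129441 - 149101\right) \left(166989 + \frac{1}{-12 + 251}\right) = - 19660 \left(166989 + \frac{1}{239}\right) = \left(-19660\right) \frac{39910372}{239} = - \frac{784637913520}{239} \approx -3.283 \cdot 10^{9}$)
$l - h{\left(Q{\left(26 \right)} \right)} = - \frac{784637913520}{239} - \frac{125}{142} = - \frac{111418583749715}{33938}$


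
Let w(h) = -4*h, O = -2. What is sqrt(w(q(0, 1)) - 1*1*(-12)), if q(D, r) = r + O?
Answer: 4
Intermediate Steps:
q(D, r) = -2 + r (q(D, r) = r - 2 = -2 + r)
sqrt(w(q(0, 1)) - 1*1*(-12)) = sqrt(-4*(-2 + 1) - 1*1*(-12)) = sqrt(-4*(-1) - 1*(-12)) = sqrt(4 + 12) = sqrt(16) = 4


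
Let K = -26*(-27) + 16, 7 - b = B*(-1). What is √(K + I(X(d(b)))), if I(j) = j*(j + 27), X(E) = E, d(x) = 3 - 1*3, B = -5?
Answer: √718 ≈ 26.796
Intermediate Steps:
b = 2 (b = 7 - (-5)*(-1) = 7 - 1*5 = 7 - 5 = 2)
d(x) = 0 (d(x) = 3 - 3 = 0)
I(j) = j*(27 + j)
K = 718 (K = 702 + 16 = 718)
√(K + I(X(d(b)))) = √(718 + 0*(27 + 0)) = √(718 + 0*27) = √(718 + 0) = √718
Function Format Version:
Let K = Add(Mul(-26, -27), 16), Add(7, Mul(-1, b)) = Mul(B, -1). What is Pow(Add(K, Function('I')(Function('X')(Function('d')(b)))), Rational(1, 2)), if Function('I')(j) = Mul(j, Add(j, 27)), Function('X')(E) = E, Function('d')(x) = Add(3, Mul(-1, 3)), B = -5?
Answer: Pow(718, Rational(1, 2)) ≈ 26.796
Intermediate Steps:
b = 2 (b = Add(7, Mul(-1, Mul(-5, -1))) = Add(7, Mul(-1, 5)) = Add(7, -5) = 2)
Function('d')(x) = 0 (Function('d')(x) = Add(3, -3) = 0)
Function('I')(j) = Mul(j, Add(27, j))
K = 718 (K = Add(702, 16) = 718)
Pow(Add(K, Function('I')(Function('X')(Function('d')(b)))), Rational(1, 2)) = Pow(Add(718, Mul(0, Add(27, 0))), Rational(1, 2)) = Pow(Add(718, Mul(0, 27)), Rational(1, 2)) = Pow(Add(718, 0), Rational(1, 2)) = Pow(718, Rational(1, 2))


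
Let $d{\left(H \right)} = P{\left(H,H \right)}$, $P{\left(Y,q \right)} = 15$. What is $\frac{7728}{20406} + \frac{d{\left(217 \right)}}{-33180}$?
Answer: $\frac{2845655}{7523012} \approx 0.37826$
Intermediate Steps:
$d{\left(H \right)} = 15$
$\frac{7728}{20406} + \frac{d{\left(217 \right)}}{-33180} = \frac{7728}{20406} + \frac{15}{-33180} = 7728 \cdot \frac{1}{20406} + 15 \left(- \frac{1}{33180}\right) = \frac{1288}{3401} - \frac{1}{2212} = \frac{2845655}{7523012}$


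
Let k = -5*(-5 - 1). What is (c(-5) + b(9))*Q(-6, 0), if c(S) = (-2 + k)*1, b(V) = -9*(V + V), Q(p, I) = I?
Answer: 0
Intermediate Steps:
k = 30 (k = -5*(-6) = 30)
b(V) = -18*V
c(S) = 28 (c(S) = (-2 + 30)*1 = 28*1 = 28)
(c(-5) + b(9))*Q(-6, 0) = (28 - 18*9)*0 = (28 - 162)*0 = -134*0 = 0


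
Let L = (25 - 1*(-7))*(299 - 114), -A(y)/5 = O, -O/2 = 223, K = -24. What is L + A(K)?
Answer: 8150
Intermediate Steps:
O = -446 (O = -2*223 = -446)
A(y) = 2230 (A(y) = -5*(-446) = 2230)
L = 5920 (L = (25 + 7)*185 = 32*185 = 5920)
L + A(K) = 5920 + 2230 = 8150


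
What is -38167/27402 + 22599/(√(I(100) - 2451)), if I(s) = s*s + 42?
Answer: -38167/27402 + 22599*√7591/7591 ≈ 257.99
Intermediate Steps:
I(s) = 42 + s² (I(s) = s² + 42 = 42 + s²)
-38167/27402 + 22599/(√(I(100) - 2451)) = -38167/27402 + 22599/(√((42 + 100²) - 2451)) = -38167*1/27402 + 22599/(√((42 + 10000) - 2451)) = -38167/27402 + 22599/(√(10042 - 2451)) = -38167/27402 + 22599/(√7591) = -38167/27402 + 22599*(√7591/7591) = -38167/27402 + 22599*√7591/7591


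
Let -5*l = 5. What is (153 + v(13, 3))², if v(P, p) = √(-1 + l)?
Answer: (153 + I*√2)² ≈ 23407.0 + 432.8*I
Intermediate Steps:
l = -1 (l = -⅕*5 = -1)
v(P, p) = I*√2 (v(P, p) = √(-1 - 1) = √(-2) = I*√2)
(153 + v(13, 3))² = (153 + I*√2)²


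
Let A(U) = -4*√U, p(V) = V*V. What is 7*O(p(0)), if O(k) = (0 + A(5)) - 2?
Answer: -14 - 28*√5 ≈ -76.610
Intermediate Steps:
p(V) = V²
O(k) = -2 - 4*√5 (O(k) = (0 - 4*√5) - 2 = -4*√5 - 2 = -2 - 4*√5)
7*O(p(0)) = 7*(-2 - 4*√5) = -14 - 28*√5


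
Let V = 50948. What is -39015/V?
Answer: -39015/50948 ≈ -0.76578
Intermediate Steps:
-39015/V = -39015/50948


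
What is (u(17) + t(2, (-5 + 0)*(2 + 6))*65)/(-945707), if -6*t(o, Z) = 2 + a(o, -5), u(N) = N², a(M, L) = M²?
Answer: -32/135101 ≈ -0.00023686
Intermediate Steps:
t(o, Z) = -⅓ - o²/6 (t(o, Z) = -(2 + o²)/6 = -⅓ - o²/6)
(u(17) + t(2, (-5 + 0)*(2 + 6))*65)/(-945707) = (17² + (-⅓ - ⅙*2²)*65)/(-945707) = (289 + (-⅓ - ⅙*4)*65)*(-1/945707) = (289 + (-⅓ - ⅔)*65)*(-1/945707) = (289 - 1*65)*(-1/945707) = (289 - 65)*(-1/945707) = 224*(-1/945707) = -32/135101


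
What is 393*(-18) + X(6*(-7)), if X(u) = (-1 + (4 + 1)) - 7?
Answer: -7077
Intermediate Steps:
X(u) = -3 (X(u) = (-1 + 5) - 7 = 4 - 7 = -3)
393*(-18) + X(6*(-7)) = 393*(-18) - 3 = -7074 - 3 = -7077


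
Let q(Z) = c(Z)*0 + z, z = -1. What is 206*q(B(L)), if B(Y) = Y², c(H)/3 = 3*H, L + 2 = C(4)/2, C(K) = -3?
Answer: -206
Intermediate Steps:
L = -7/2 (L = -2 - 3/2 = -7/2 ≈ -3.5000)
c(H) = 9*H (c(H) = 3*(3*H) = 9*H)
q(Z) = -1 (q(Z) = (9*Z)*0 - 1 = 0 - 1 = -1)
206*q(B(L)) = 206*(-1) = -206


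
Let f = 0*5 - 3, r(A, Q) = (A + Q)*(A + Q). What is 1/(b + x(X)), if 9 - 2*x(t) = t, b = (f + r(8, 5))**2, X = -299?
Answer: 1/27710 ≈ 3.6088e-5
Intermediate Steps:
r(A, Q) = (A + Q)**2
f = -3 (f = 0 - 3 = -3)
b = 27556 (b = (-3 + (8 + 5)**2)**2 = (-3 + 13**2)**2 = (-3 + 169)**2 = 166**2 = 27556)
x(t) = 9/2 - t/2
1/(b + x(X)) = 1/(27556 + (9/2 - 1/2*(-299))) = 1/(27556 + (9/2 + 299/2)) = 1/(27556 + 154) = 1/27710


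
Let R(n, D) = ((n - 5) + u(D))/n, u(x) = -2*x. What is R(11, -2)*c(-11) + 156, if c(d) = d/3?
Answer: 458/3 ≈ 152.67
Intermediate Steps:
R(n, D) = (-5 + n - 2*D)/n (R(n, D) = ((n - 5) - 2*D)/n = ((-5 + n) - 2*D)/n = (-5 + n - 2*D)/n)
c(d) = d/3 (c(d) = d*(⅓) = d/3)
R(11, -2)*c(-11) + 156 = ((-5 + 11 - 2*(-2))/11)*((⅓)*(-11)) + 156 = ((-5 + 11 + 4)/11)*(-11/3) + 156 = ((1/11)*10)*(-11/3) + 156 = (10/11)*(-11/3) + 156 = -10/3 + 156 = 458/3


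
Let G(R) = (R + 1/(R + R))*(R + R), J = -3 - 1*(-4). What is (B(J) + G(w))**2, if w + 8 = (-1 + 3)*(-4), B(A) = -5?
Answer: 258064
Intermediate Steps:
J = 1 (J = -3 + 4 = 1)
w = -16 (w = -8 + (-1 + 3)*(-4) = -8 + 2*(-4) = -8 - 8 = -16)
G(R) = 2*R*(R + 1/(2*R)) (G(R) = (R + 1/(2*R))*(2*R) = 2*R*(R + 1/(2*R)))
(B(J) + G(w))**2 = (-5 + (1 + 2*(-16)**2))**2 = (-5 + (1 + 2*256))**2 = (-5 + (1 + 512))**2 = (-5 + 513)**2 = 508**2 = 258064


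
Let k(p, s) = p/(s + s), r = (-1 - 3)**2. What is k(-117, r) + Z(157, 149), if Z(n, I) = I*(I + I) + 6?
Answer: 1420939/32 ≈ 44404.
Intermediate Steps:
r = 16 (r = (-4)**2 = 16)
k(p, s) = p/(2*s) (k(p, s) = p/((2*s)) = p*(1/(2*s)) = p/(2*s))
Z(n, I) = 6 + 2*I**2 (Z(n, I) = I*(2*I) + 6 = 2*I**2 + 6 = 6 + 2*I**2)
k(-117, r) + Z(157, 149) = (1/2)*(-117)/16 + (6 + 2*149**2) = (1/2)*(-117)*(1/16) + (6 + 2*22201) = -117/32 + (6 + 44402) = -117/32 + 44408 = 1420939/32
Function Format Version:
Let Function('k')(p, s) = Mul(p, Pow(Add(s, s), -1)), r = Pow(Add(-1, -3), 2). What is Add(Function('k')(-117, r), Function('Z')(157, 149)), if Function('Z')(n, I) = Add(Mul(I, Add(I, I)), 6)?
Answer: Rational(1420939, 32) ≈ 44404.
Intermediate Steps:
r = 16 (r = Pow(-4, 2) = 16)
Function('k')(p, s) = Mul(Rational(1, 2), p, Pow(s, -1)) (Function('k')(p, s) = Mul(p, Pow(Mul(2, s), -1)) = Mul(p, Mul(Rational(1, 2), Pow(s, -1))) = Mul(Rational(1, 2), p, Pow(s, -1)))
Function('Z')(n, I) = Add(6, Mul(2, Pow(I, 2))) (Function('Z')(n, I) = Add(Mul(I, Mul(2, I)), 6) = Add(Mul(2, Pow(I, 2)), 6) = Add(6, Mul(2, Pow(I, 2))))
Add(Function('k')(-117, r), Function('Z')(157, 149)) = Add(Mul(Rational(1, 2), -117, Pow(16, -1)), Add(6, Mul(2, Pow(149, 2)))) = Add(Mul(Rational(1, 2), -117, Rational(1, 16)), Add(6, Mul(2, 22201))) = Add(Rational(-117, 32), Add(6, 44402)) = Add(Rational(-117, 32), 44408) = Rational(1420939, 32)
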